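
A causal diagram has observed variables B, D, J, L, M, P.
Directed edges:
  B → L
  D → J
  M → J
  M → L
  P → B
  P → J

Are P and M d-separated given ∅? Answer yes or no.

Yes — P ⊥ M | ∅.

Bayes-Ball from P | ∅ reaches {B,J,L}.
M ∉ reach(P|∅) ⇒ P ⊥ M | ∅.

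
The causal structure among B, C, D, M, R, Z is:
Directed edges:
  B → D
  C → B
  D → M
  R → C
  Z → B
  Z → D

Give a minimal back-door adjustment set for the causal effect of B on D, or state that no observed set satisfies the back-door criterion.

desc(B)\{B}={D,M}; candidates ⊆ {C,R,Z}.
size 0: {}; under {} B still reaches {C,D,M,R,Z} ∋ D.
{Z}: B⊥D given {Z} in G with B→· removed — back-door holds.

B→D: minimal back-door set {Z}.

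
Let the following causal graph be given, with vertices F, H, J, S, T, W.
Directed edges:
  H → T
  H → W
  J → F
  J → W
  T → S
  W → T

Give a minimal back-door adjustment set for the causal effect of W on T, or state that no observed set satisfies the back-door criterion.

W→T: minimal back-door set {H}.

desc(W)\{W}={S,T}; candidates ⊆ {F,H,J}.
size 0: {}; under {} W still reaches {F,H,J,S,T} ∋ T.
{H}: W⊥T given {H} in G with W→· removed — back-door holds.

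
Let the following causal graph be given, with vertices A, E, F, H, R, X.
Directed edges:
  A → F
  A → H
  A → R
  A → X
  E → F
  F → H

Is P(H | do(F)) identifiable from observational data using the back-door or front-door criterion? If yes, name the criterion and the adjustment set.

P(H|do(F)): backdoor, adjust for {A}.

desc(F)\{F}={H}; candidates ⊆ {A,E,R,X}.
size 0: {}; under {} F still reaches {A,E,H,R,X} ∋ H.
{A}: F⊥H given {A} in G with F→· removed — back-door holds.
P(H|do(F)) = Σ_{A} P(H|F,A)·P(A).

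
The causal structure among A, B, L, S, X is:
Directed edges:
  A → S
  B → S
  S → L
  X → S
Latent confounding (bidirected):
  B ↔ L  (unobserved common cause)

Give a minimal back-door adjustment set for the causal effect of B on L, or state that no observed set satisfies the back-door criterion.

desc(B)\{B}={L,S}; candidates ⊆ {A,X}.
B↔L: latent back-door arc(s) into B.
size 0: {}; under {} B still reaches {L} ∋ L.
size 1: {A}, {X}; under {A} B still reaches {L} ∋ L.
size 2: {A,X}; under {A,X} B still reaches {L} ∋ L.
B↔L cannot be blocked by any observed set — no back-door set.

B→L: no observed back-door set.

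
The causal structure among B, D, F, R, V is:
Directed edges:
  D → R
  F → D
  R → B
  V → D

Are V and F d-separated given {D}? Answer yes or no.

No — V and F are d-connected given {D}.

Bayes-Ball from V | {D} reaches {F}.
F ∈ reach(V|{D}) ⇒ V ⊥̸ F | {D}.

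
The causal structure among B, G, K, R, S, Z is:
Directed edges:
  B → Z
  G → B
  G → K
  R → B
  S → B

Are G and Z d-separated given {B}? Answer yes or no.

Bayes-Ball from G | {B} reaches {K,R,S}.
Z ∉ reach(G|{B}) ⇒ G ⊥ Z | {B}.

Yes — G ⊥ Z | {B}.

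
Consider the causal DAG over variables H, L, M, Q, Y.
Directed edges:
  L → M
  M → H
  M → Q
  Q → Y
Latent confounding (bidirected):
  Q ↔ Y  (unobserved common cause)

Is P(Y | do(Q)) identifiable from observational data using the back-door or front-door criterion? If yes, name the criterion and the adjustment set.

P(Y|do(Q)): not identifiable (no BD/FD set).

desc(Q)\{Q}={Y}; candidates ⊆ {H,L,M}.
Q↔Y: latent back-door arc(s) into Q.
size 0: {}; under {} Q still reaches {H,L,M,Y} ∋ Y.
size 1: {H}, {L}, {M}; under {H} Q still reaches {L,M,Y} ∋ Y.
size 2: {H,L}, {H,M}, {L,M}; under {H,L} Q still reaches {M,Y} ∋ Y.
Q↔Y cannot be blocked by any observed set — no back-door set.
No mediator lies on a directed Q→…→Y path.
Neither criterion identifies P(Y|do(Q)) in this graph.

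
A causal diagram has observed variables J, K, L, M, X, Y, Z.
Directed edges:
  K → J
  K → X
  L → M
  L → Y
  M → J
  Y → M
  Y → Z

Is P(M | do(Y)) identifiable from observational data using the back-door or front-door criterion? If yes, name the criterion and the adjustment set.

desc(Y)\{Y}={J,M,Z}; candidates ⊆ {K,L,X}.
size 0: {}; under {} Y still reaches {J,L,M} ∋ M.
{L}: Y⊥M given {L} in G with Y→· removed — back-door holds.
P(M|do(Y)) = Σ_{L} P(M|Y,L)·P(L).

P(M|do(Y)): backdoor, adjust for {L}.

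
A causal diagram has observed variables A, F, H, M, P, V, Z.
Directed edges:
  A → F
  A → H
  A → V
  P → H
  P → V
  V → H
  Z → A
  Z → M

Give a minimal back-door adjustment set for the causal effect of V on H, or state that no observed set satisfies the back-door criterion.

desc(V)\{V}={H}; candidates ⊆ {A,F,M,P,Z}.
size 0: {}; under {} V still reaches {A,F,H,M,P,Z} ∋ H.
size 1: {A}, {F}, {M} …(+2); under {A} V still reaches {H,P} ∋ H.
{A,P}: V⊥H given {A,P} in G with V→· removed — back-door holds.

V→H: minimal back-door set {A, P}.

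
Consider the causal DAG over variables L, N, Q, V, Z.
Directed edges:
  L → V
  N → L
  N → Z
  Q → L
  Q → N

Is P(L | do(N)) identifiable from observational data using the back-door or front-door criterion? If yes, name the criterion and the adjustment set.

desc(N)\{N}={L,V,Z}; candidates ⊆ {Q}.
size 0: {}; under {} N still reaches {L,Q,V} ∋ L.
{Q}: N⊥L given {Q} in G with N→· removed — back-door holds.
P(L|do(N)) = Σ_{Q} P(L|N,Q)·P(Q).

P(L|do(N)): backdoor, adjust for {Q}.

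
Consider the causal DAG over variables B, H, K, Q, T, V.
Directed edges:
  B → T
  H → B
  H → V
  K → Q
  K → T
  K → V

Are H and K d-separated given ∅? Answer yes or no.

Bayes-Ball from H | ∅ reaches {B,T,V}.
K ∉ reach(H|∅) ⇒ H ⊥ K | ∅.

Yes — H ⊥ K | ∅.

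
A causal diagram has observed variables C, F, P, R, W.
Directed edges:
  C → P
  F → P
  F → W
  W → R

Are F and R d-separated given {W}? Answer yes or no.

Yes — F ⊥ R | {W}.

Bayes-Ball from F | {W} reaches {P}.
R ∉ reach(F|{W}) ⇒ F ⊥ R | {W}.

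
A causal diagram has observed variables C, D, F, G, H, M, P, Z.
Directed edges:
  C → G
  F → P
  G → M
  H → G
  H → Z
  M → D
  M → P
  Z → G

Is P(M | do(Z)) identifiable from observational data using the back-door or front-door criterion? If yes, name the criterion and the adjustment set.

desc(Z)\{Z}={D,G,M,P}; candidates ⊆ {C,F,H}.
size 0: {}; under {} Z still reaches {D,G,H,M,P} ∋ M.
{H}: Z⊥M given {H} in G with Z→· removed — back-door holds.
P(M|do(Z)) = Σ_{H} P(M|Z,H)·P(H).

P(M|do(Z)): backdoor, adjust for {H}.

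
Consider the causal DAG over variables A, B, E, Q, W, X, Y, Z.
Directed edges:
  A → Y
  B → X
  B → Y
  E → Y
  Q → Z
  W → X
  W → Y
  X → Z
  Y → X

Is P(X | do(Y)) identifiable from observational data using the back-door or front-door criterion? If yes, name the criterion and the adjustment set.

desc(Y)\{Y}={X,Z}; candidates ⊆ {A,B,E,Q,W}.
size 0: {}; under {} Y still reaches {A,B,E,W,X,Z} ∋ X.
size 1: {A}, {B}, {E} …(+2); under {A} Y still reaches {B,E,W,X,Z} ∋ X.
{B,W}: Y⊥X given {B,W} in G with Y→· removed — back-door holds.
P(X|do(Y)) = Σ_{B,W} P(X|Y,B,W)·P(B,W).

P(X|do(Y)): backdoor, adjust for {B, W}.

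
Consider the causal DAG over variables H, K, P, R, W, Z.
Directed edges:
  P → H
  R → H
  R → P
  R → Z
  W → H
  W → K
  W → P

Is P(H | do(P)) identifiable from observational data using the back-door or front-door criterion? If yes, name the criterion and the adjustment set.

P(H|do(P)): backdoor, adjust for {R, W}.

desc(P)\{P}={H}; candidates ⊆ {K,R,W,Z}.
size 0: {}; under {} P still reaches {H,K,R,W,Z} ∋ H.
size 1: {K}, {R}, {W} …(+1); under {K} P still reaches {H,R,W,Z} ∋ H.
{R,W}: P⊥H given {R,W} in G with P→· removed — back-door holds.
P(H|do(P)) = Σ_{R,W} P(H|P,R,W)·P(R,W).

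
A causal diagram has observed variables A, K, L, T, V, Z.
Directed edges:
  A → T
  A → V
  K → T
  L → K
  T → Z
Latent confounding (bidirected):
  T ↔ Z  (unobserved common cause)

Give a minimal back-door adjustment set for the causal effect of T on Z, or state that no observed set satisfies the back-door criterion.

desc(T)\{T}={Z}; candidates ⊆ {A,K,L,V}.
T↔Z: latent back-door arc(s) into T.
size 0: {}; under {} T still reaches {A,K,L,V,Z} ∋ Z.
size 1: {A}, {K}, {L} …(+1); under {A} T still reaches {K,L,Z} ∋ Z.
size 2: {A,K}, {A,L}, {A,V} …(+3); under {A,K} T still reaches {Z} ∋ Z.
T↔Z cannot be blocked by any observed set — no back-door set.

T→Z: no observed back-door set.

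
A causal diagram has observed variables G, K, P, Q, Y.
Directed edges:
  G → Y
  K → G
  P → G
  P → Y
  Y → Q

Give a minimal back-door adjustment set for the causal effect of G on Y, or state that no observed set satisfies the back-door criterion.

G→Y: minimal back-door set {P}.

desc(G)\{G}={Q,Y}; candidates ⊆ {K,P}.
size 0: {}; under {} G still reaches {K,P,Q,Y} ∋ Y.
{P}: G⊥Y given {P} in G with G→· removed — back-door holds.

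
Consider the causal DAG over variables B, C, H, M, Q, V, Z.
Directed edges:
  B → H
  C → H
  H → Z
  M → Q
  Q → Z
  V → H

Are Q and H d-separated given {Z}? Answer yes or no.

No — Q and H are d-connected given {Z}.

Bayes-Ball from Q | {Z} reaches {B,C,H,M,V}.
H ∈ reach(Q|{Z}) ⇒ Q ⊥̸ H | {Z}.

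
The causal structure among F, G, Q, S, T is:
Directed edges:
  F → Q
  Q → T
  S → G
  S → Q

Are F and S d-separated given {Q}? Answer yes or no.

No — F and S are d-connected given {Q}.

Bayes-Ball from F | {Q} reaches {G,S}.
S ∈ reach(F|{Q}) ⇒ F ⊥̸ S | {Q}.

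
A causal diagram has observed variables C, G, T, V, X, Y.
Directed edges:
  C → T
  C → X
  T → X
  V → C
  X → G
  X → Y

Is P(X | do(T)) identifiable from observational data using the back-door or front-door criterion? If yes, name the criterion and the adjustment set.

desc(T)\{T}={G,X,Y}; candidates ⊆ {C,V}.
size 0: {}; under {} T still reaches {C,G,V,X,Y} ∋ X.
{C}: T⊥X given {C} in G with T→· removed — back-door holds.
P(X|do(T)) = Σ_{C} P(X|T,C)·P(C).

P(X|do(T)): backdoor, adjust for {C}.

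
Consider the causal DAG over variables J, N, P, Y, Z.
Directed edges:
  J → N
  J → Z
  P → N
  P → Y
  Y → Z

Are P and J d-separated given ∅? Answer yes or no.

Yes — P ⊥ J | ∅.

Bayes-Ball from P | ∅ reaches {N,Y,Z}.
J ∉ reach(P|∅) ⇒ P ⊥ J | ∅.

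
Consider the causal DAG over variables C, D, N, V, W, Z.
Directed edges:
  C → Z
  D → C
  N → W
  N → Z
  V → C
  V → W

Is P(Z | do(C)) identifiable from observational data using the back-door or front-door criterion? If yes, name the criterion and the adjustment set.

P(Z|do(C)): backdoor, adjust for ∅.

desc(C)\{C}={Z}; candidates ⊆ {D,N,V,W}.
∅: C⊥Z given ∅ in G with C→· removed — back-door holds.
P(Z|do(C)) = P(Z|C) — no adjustment needed.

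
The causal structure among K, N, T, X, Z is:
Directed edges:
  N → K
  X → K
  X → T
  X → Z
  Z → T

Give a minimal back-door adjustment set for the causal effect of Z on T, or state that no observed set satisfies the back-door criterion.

Z→T: minimal back-door set {X}.

desc(Z)\{Z}={T}; candidates ⊆ {K,N,X}.
size 0: {}; under {} Z still reaches {K,T,X} ∋ T.
{X}: Z⊥T given {X} in G with Z→· removed — back-door holds.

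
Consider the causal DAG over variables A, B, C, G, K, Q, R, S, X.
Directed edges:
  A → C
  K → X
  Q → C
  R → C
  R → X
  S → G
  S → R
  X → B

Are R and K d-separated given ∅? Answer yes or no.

Bayes-Ball from R | ∅ reaches {B,C,G,S,X}.
K ∉ reach(R|∅) ⇒ R ⊥ K | ∅.

Yes — R ⊥ K | ∅.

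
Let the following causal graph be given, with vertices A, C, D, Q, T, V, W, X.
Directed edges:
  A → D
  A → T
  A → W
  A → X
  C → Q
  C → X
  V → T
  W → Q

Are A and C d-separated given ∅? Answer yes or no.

Yes — A ⊥ C | ∅.

Bayes-Ball from A | ∅ reaches {D,Q,T,W,X}.
C ∉ reach(A|∅) ⇒ A ⊥ C | ∅.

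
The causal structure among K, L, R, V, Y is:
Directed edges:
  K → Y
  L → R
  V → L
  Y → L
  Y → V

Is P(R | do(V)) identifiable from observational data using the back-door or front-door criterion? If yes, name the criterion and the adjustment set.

desc(V)\{V}={L,R}; candidates ⊆ {K,Y}.
size 0: {}; under {} V still reaches {K,L,R,Y} ∋ R.
{Y}: V⊥R given {Y} in G with V→· removed — back-door holds.
P(R|do(V)) = Σ_{Y} P(R|V,Y)·P(Y).

P(R|do(V)): backdoor, adjust for {Y}.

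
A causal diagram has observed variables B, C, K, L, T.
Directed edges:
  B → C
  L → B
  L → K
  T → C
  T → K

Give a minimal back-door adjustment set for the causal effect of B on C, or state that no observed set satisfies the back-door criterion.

B→C: minimal back-door set ∅.

desc(B)\{B}={C}; candidates ⊆ {K,L,T}.
∅: B⊥C given ∅ in G with B→· removed — back-door holds.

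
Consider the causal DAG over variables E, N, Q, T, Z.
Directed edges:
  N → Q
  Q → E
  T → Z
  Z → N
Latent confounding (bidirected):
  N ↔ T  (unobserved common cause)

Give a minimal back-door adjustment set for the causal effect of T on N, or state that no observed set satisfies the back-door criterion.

T→N: no observed back-door set.

desc(T)\{T}={E,N,Q,Z}; candidates ⊆ {—}.
T↔N: latent back-door arc(s) into T.
size 0: {}; under {} T still reaches {E,N,Q} ∋ N.
T↔N cannot be blocked by any observed set — no back-door set.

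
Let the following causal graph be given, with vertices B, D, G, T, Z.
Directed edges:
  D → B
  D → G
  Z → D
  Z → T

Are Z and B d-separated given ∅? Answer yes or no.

Bayes-Ball from Z | ∅ reaches {B,D,G,T}.
B ∈ reach(Z|∅) ⇒ Z ⊥̸ B | ∅.

No — Z and B are d-connected given ∅.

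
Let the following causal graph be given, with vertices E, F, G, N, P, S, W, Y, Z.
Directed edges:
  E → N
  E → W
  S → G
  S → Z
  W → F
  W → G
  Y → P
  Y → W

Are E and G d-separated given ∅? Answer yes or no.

No — E and G are d-connected given ∅.

Bayes-Ball from E | ∅ reaches {F,G,N,W}.
G ∈ reach(E|∅) ⇒ E ⊥̸ G | ∅.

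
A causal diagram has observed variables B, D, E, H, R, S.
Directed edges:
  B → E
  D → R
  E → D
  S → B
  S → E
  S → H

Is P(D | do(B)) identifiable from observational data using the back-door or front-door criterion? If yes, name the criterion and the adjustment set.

P(D|do(B)): backdoor, adjust for {S}.

desc(B)\{B}={D,E,R}; candidates ⊆ {H,S}.
size 0: {}; under {} B still reaches {D,E,H,R,S} ∋ D.
{S}: B⊥D given {S} in G with B→· removed — back-door holds.
P(D|do(B)) = Σ_{S} P(D|B,S)·P(S).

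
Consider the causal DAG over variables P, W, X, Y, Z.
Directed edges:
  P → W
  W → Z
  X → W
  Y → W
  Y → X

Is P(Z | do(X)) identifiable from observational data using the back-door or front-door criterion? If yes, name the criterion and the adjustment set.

P(Z|do(X)): backdoor, adjust for {Y}.

desc(X)\{X}={W,Z}; candidates ⊆ {P,Y}.
size 0: {}; under {} X still reaches {W,Y,Z} ∋ Z.
{Y}: X⊥Z given {Y} in G with X→· removed — back-door holds.
P(Z|do(X)) = Σ_{Y} P(Z|X,Y)·P(Y).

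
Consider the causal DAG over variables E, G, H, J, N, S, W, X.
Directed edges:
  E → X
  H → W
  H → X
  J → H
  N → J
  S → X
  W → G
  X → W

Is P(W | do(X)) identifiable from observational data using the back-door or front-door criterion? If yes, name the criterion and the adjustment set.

desc(X)\{X}={G,W}; candidates ⊆ {E,H,J,N,S}.
size 0: {}; under {} X still reaches {E,G,H,J,N,S,W} ∋ W.
{H}: X⊥W given {H} in G with X→· removed — back-door holds.
P(W|do(X)) = Σ_{H} P(W|X,H)·P(H).

P(W|do(X)): backdoor, adjust for {H}.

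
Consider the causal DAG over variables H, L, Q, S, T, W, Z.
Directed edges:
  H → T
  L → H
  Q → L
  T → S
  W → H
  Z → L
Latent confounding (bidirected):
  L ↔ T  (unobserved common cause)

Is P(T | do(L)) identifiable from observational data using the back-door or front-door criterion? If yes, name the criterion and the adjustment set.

P(T|do(L)): frontdoor, adjust for {H}.

desc(L)\{L}={H,S,T}; candidates ⊆ {Q,W,Z}.
L↔T: latent back-door arc(s) into L.
size 0: {}; under {} L still reaches {Q,S,T,Z} ∋ T.
size 1: {Q}, {W}, {Z}; under {Q} L still reaches {S,T,Z} ∋ T.
size 2: {Q,W}, {Q,Z}, {W,Z}; under {Q,W} L still reaches {S,T,Z} ∋ T.
L↔T cannot be blocked by any observed set — no back-door set.
{H}: (i) intercepts every directed L→T path; (ii) no back-door L→{H}; (iii) {L} blocks every back-door {H}→T. Front-door holds.
P(T|do(L)) = Σ_{H} P(H|L) Σ_{L'} P(T|H,L')P(L').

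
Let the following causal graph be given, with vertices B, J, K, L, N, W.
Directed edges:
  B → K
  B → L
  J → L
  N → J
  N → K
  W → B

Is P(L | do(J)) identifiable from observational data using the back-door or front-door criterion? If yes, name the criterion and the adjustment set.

P(L|do(J)): backdoor, adjust for ∅.

desc(J)\{J}={L}; candidates ⊆ {B,K,N,W}.
∅: J⊥L given ∅ in G with J→· removed — back-door holds.
P(L|do(J)) = P(L|J) — no adjustment needed.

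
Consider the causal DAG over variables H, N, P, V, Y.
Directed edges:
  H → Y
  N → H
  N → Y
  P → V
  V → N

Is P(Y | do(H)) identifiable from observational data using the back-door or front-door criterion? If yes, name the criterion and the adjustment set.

P(Y|do(H)): backdoor, adjust for {N}.

desc(H)\{H}={Y}; candidates ⊆ {N,P,V}.
size 0: {}; under {} H still reaches {N,P,V,Y} ∋ Y.
{N}: H⊥Y given {N} in G with H→· removed — back-door holds.
P(Y|do(H)) = Σ_{N} P(Y|H,N)·P(N).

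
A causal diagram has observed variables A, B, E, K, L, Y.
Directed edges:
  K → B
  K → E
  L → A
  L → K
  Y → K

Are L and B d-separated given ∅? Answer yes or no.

Bayes-Ball from L | ∅ reaches {A,B,E,K}.
B ∈ reach(L|∅) ⇒ L ⊥̸ B | ∅.

No — L and B are d-connected given ∅.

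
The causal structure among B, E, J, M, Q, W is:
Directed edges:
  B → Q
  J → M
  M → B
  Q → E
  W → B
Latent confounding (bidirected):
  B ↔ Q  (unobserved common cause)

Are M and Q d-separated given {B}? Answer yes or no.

Bayes-Ball from M | {B} reaches {E,J,Q,W}.
Q ∈ reach(M|{B}) ⇒ M ⊥̸ Q | {B}.

No — M and Q are d-connected given {B}.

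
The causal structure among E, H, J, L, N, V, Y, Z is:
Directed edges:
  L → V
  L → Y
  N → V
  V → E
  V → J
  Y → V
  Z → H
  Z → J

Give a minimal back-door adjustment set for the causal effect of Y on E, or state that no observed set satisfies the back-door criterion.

desc(Y)\{Y}={E,J,V}; candidates ⊆ {H,L,N,Z}.
size 0: {}; under {} Y still reaches {E,J,L,V} ∋ E.
{L}: Y⊥E given {L} in G with Y→· removed — back-door holds.

Y→E: minimal back-door set {L}.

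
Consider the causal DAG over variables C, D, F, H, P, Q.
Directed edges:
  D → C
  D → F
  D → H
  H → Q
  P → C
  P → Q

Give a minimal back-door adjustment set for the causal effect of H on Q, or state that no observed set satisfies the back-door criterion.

H→Q: minimal back-door set ∅.

desc(H)\{H}={Q}; candidates ⊆ {C,D,F,P}.
∅: H⊥Q given ∅ in G with H→· removed — back-door holds.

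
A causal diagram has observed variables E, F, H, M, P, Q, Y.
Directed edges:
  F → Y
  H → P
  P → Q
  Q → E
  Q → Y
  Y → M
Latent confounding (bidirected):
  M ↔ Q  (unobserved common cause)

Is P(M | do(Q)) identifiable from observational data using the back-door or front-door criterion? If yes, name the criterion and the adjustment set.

desc(Q)\{Q}={E,M,Y}; candidates ⊆ {F,H,P}.
Q↔M: latent back-door arc(s) into Q.
size 0: {}; under {} Q still reaches {H,M,P} ∋ M.
size 1: {F}, {H}, {P}; under {F} Q still reaches {H,M,P} ∋ M.
size 2: {F,H}, {F,P}, {H,P}; under {F,H} Q still reaches {M,P} ∋ M.
Q↔M cannot be blocked by any observed set — no back-door set.
{Y}: (i) intercepts every directed Q→M path; (ii) no back-door Q→{Y}; (iii) {Q} blocks every back-door {Y}→M. Front-door holds.
P(M|do(Q)) = Σ_{Y} P(Y|Q) Σ_{Q'} P(M|Y,Q')P(Q').

P(M|do(Q)): frontdoor, adjust for {Y}.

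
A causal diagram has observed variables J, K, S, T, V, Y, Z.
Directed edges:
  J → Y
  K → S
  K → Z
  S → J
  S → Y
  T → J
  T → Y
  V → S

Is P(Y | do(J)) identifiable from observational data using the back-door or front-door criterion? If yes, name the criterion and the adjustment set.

P(Y|do(J)): backdoor, adjust for {S, T}.

desc(J)\{J}={Y}; candidates ⊆ {K,S,T,V,Z}.
size 0: {}; under {} J still reaches {K,S,T,V,Y,Z} ∋ Y.
size 1: {K}, {S}, {T} …(+2); under {K} J still reaches {S,T,V,Y} ∋ Y.
{S,T}: J⊥Y given {S,T} in G with J→· removed — back-door holds.
P(Y|do(J)) = Σ_{S,T} P(Y|J,S,T)·P(S,T).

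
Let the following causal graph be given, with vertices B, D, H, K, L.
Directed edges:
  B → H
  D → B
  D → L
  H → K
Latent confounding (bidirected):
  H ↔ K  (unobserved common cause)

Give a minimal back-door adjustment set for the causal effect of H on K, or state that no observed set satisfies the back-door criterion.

desc(H)\{H}={K}; candidates ⊆ {B,D,L}.
H↔K: latent back-door arc(s) into H.
size 0: {}; under {} H still reaches {B,D,K,L} ∋ K.
size 1: {B}, {D}, {L}; under {B} H still reaches {K} ∋ K.
size 2: {B,D}, {B,L}, {D,L}; under {B,D} H still reaches {K} ∋ K.
H↔K cannot be blocked by any observed set — no back-door set.

H→K: no observed back-door set.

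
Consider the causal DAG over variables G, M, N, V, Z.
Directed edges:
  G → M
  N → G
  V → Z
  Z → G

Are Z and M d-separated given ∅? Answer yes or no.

No — Z and M are d-connected given ∅.

Bayes-Ball from Z | ∅ reaches {G,M,V}.
M ∈ reach(Z|∅) ⇒ Z ⊥̸ M | ∅.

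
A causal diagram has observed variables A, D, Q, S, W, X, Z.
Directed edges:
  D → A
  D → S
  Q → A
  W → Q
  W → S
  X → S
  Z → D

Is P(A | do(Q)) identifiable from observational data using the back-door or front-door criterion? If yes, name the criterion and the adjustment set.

P(A|do(Q)): backdoor, adjust for ∅.

desc(Q)\{Q}={A}; candidates ⊆ {D,S,W,X,Z}.
∅: Q⊥A given ∅ in G with Q→· removed — back-door holds.
P(A|do(Q)) = P(A|Q) — no adjustment needed.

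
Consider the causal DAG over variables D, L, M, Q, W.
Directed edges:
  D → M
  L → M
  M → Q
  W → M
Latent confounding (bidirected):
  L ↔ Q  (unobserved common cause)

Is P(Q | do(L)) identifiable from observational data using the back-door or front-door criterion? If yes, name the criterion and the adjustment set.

P(Q|do(L)): frontdoor, adjust for {M}.

desc(L)\{L}={M,Q}; candidates ⊆ {D,W}.
L↔Q: latent back-door arc(s) into L.
size 0: {}; under {} L still reaches {Q} ∋ Q.
size 1: {D}, {W}; under {D} L still reaches {Q} ∋ Q.
size 2: {D,W}; under {D,W} L still reaches {Q} ∋ Q.
L↔Q cannot be blocked by any observed set — no back-door set.
{M}: (i) intercepts every directed L→Q path; (ii) no back-door L→{M}; (iii) {L} blocks every back-door {M}→Q. Front-door holds.
P(Q|do(L)) = Σ_{M} P(M|L) Σ_{L'} P(Q|M,L')P(L').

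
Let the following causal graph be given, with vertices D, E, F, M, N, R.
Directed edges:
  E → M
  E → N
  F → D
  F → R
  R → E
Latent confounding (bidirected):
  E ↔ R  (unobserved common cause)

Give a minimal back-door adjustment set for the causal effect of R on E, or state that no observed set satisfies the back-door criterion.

desc(R)\{R}={E,M,N}; candidates ⊆ {D,F}.
R↔E: latent back-door arc(s) into R.
size 0: {}; under {} R still reaches {D,E,F,M,N} ∋ E.
size 1: {D}, {F}; under {D} R still reaches {E,F,M,N} ∋ E.
size 2: {D,F}; under {D,F} R still reaches {E,M,N} ∋ E.
R↔E cannot be blocked by any observed set — no back-door set.

R→E: no observed back-door set.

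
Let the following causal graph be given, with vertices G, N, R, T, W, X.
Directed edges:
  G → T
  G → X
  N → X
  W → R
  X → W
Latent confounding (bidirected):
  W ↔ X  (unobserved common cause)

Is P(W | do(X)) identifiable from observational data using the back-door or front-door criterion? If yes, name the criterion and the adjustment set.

P(W|do(X)): not identifiable (no BD/FD set).

desc(X)\{X}={R,W}; candidates ⊆ {G,N,T}.
X↔W: latent back-door arc(s) into X.
size 0: {}; under {} X still reaches {G,N,R,T,W} ∋ W.
size 1: {G}, {N}, {T}; under {G} X still reaches {N,R,W} ∋ W.
size 2: {G,N}, {G,T}, {N,T}; under {G,N} X still reaches {R,W} ∋ W.
X↔W cannot be blocked by any observed set — no back-door set.
No mediator lies on a directed X→…→W path.
Neither criterion identifies P(W|do(X)) in this graph.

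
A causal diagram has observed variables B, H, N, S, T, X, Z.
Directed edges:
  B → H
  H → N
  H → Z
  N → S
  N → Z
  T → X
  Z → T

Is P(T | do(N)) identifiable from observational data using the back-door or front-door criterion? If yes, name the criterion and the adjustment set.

P(T|do(N)): backdoor, adjust for {H}.

desc(N)\{N}={S,T,X,Z}; candidates ⊆ {B,H}.
size 0: {}; under {} N still reaches {B,H,T,X,Z} ∋ T.
{H}: N⊥T given {H} in G with N→· removed — back-door holds.
P(T|do(N)) = Σ_{H} P(T|N,H)·P(H).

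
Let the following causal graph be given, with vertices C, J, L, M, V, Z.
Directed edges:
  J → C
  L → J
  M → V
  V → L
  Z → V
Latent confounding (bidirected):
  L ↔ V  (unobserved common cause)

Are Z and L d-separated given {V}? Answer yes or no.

Bayes-Ball from Z | {V} reaches {C,J,L,M}.
L ∈ reach(Z|{V}) ⇒ Z ⊥̸ L | {V}.

No — Z and L are d-connected given {V}.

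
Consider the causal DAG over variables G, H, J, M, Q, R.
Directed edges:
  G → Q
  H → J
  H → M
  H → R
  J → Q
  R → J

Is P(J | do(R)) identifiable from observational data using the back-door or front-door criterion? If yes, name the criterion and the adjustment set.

desc(R)\{R}={J,Q}; candidates ⊆ {G,H,M}.
size 0: {}; under {} R still reaches {H,J,M,Q} ∋ J.
{H}: R⊥J given {H} in G with R→· removed — back-door holds.
P(J|do(R)) = Σ_{H} P(J|R,H)·P(H).

P(J|do(R)): backdoor, adjust for {H}.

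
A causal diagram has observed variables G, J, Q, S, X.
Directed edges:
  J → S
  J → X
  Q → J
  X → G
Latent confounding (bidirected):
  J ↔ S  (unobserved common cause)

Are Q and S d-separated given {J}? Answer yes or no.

Bayes-Ball from Q | {J} reaches {S}.
S ∈ reach(Q|{J}) ⇒ Q ⊥̸ S | {J}.

No — Q and S are d-connected given {J}.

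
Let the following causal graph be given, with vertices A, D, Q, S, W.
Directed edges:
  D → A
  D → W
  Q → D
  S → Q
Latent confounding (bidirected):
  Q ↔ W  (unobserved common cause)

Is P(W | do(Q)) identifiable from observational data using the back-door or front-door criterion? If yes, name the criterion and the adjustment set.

desc(Q)\{Q}={A,D,W}; candidates ⊆ {S}.
Q↔W: latent back-door arc(s) into Q.
size 0: {}; under {} Q still reaches {S,W} ∋ W.
size 1: {S}; under {S} Q still reaches {W} ∋ W.
Q↔W cannot be blocked by any observed set — no back-door set.
{D}: (i) intercepts every directed Q→W path; (ii) no back-door Q→{D}; (iii) {Q} blocks every back-door {D}→W. Front-door holds.
P(W|do(Q)) = Σ_{D} P(D|Q) Σ_{Q'} P(W|D,Q')P(Q').

P(W|do(Q)): frontdoor, adjust for {D}.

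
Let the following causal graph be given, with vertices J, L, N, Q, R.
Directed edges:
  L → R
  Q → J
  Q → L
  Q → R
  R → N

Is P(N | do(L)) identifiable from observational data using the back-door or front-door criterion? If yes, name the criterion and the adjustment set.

desc(L)\{L}={N,R}; candidates ⊆ {J,Q}.
size 0: {}; under {} L still reaches {J,N,Q,R} ∋ N.
{Q}: L⊥N given {Q} in G with L→· removed — back-door holds.
P(N|do(L)) = Σ_{Q} P(N|L,Q)·P(Q).

P(N|do(L)): backdoor, adjust for {Q}.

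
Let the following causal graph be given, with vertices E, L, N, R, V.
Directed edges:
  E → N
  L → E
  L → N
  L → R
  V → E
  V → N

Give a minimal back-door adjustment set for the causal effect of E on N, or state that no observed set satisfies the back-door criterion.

desc(E)\{E}={N}; candidates ⊆ {L,R,V}.
size 0: {}; under {} E still reaches {L,N,R,V} ∋ N.
size 1: {L}, {R}, {V}; under {L} E still reaches {N,V} ∋ N.
{L,V}: E⊥N given {L,V} in G with E→· removed — back-door holds.

E→N: minimal back-door set {L, V}.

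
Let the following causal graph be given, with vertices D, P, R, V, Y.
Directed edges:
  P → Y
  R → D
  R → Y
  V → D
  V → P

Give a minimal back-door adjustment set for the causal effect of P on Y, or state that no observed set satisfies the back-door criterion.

desc(P)\{P}={Y}; candidates ⊆ {D,R,V}.
∅: P⊥Y given ∅ in G with P→· removed — back-door holds.

P→Y: minimal back-door set ∅.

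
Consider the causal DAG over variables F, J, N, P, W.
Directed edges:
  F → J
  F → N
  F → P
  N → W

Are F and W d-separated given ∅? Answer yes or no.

Bayes-Ball from F | ∅ reaches {J,N,P,W}.
W ∈ reach(F|∅) ⇒ F ⊥̸ W | ∅.

No — F and W are d-connected given ∅.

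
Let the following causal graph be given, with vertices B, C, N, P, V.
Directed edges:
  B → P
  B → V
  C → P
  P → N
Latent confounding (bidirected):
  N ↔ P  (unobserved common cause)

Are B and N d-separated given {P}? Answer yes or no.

No — B and N are d-connected given {P}.

Bayes-Ball from B | {P} reaches {C,N,V}.
N ∈ reach(B|{P}) ⇒ B ⊥̸ N | {P}.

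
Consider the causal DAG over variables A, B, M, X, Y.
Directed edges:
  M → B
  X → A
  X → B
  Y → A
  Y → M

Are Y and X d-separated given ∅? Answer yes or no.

Bayes-Ball from Y | ∅ reaches {A,B,M}.
X ∉ reach(Y|∅) ⇒ Y ⊥ X | ∅.

Yes — Y ⊥ X | ∅.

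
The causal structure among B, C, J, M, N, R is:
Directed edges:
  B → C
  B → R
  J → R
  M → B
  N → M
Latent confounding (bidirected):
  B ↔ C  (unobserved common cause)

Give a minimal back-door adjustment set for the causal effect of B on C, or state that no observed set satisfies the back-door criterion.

B→C: no observed back-door set.

desc(B)\{B}={C,R}; candidates ⊆ {J,M,N}.
B↔C: latent back-door arc(s) into B.
size 0: {}; under {} B still reaches {C,M,N} ∋ C.
size 1: {J}, {M}, {N}; under {J} B still reaches {C,M,N} ∋ C.
size 2: {J,M}, {J,N}, {M,N}; under {J,M} B still reaches {C} ∋ C.
B↔C cannot be blocked by any observed set — no back-door set.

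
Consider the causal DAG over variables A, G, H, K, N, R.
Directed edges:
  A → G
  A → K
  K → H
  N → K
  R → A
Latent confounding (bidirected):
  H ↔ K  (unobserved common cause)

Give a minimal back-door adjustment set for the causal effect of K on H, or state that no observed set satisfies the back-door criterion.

desc(K)\{K}={H}; candidates ⊆ {A,G,N,R}.
K↔H: latent back-door arc(s) into K.
size 0: {}; under {} K still reaches {A,G,H,N,R} ∋ H.
size 1: {A}, {G}, {N} …(+1); under {A} K still reaches {H,N} ∋ H.
size 2: {A,G}, {A,N}, {A,R} …(+3); under {A,G} K still reaches {H,N} ∋ H.
K↔H cannot be blocked by any observed set — no back-door set.

K→H: no observed back-door set.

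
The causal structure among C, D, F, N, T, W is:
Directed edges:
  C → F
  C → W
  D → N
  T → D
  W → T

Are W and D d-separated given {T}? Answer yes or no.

Yes — W ⊥ D | {T}.

Bayes-Ball from W | {T} reaches {C,F}.
D ∉ reach(W|{T}) ⇒ W ⊥ D | {T}.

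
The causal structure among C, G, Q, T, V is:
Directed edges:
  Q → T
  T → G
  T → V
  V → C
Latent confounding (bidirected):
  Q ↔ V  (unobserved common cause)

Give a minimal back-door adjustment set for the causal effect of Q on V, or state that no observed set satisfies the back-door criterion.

Q→V: no observed back-door set.

desc(Q)\{Q}={C,G,T,V}; candidates ⊆ {—}.
Q↔V: latent back-door arc(s) into Q.
size 0: {}; under {} Q still reaches {C,V} ∋ V.
Q↔V cannot be blocked by any observed set — no back-door set.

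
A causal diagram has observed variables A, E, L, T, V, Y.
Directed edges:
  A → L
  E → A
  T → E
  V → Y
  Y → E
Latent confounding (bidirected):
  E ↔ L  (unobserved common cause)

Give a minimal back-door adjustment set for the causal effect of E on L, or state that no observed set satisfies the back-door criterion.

E→L: no observed back-door set.

desc(E)\{E}={A,L}; candidates ⊆ {T,V,Y}.
E↔L: latent back-door arc(s) into E.
size 0: {}; under {} E still reaches {L,T,V,Y} ∋ L.
size 1: {T}, {V}, {Y}; under {T} E still reaches {L,V,Y} ∋ L.
size 2: {T,V}, {T,Y}, {V,Y}; under {T,V} E still reaches {L,Y} ∋ L.
E↔L cannot be blocked by any observed set — no back-door set.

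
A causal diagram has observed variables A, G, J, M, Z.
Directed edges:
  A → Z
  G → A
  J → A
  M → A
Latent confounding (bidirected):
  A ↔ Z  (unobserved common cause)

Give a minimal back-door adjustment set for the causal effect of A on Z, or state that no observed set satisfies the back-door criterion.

desc(A)\{A}={Z}; candidates ⊆ {G,J,M}.
A↔Z: latent back-door arc(s) into A.
size 0: {}; under {} A still reaches {G,J,M,Z} ∋ Z.
size 1: {G}, {J}, {M}; under {G} A still reaches {J,M,Z} ∋ Z.
size 2: {G,J}, {G,M}, {J,M}; under {G,J} A still reaches {M,Z} ∋ Z.
A↔Z cannot be blocked by any observed set — no back-door set.

A→Z: no observed back-door set.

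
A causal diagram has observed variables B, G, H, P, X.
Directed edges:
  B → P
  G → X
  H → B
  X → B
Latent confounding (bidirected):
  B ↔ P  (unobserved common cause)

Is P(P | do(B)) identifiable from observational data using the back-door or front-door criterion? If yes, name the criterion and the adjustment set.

desc(B)\{B}={P}; candidates ⊆ {G,H,X}.
B↔P: latent back-door arc(s) into B.
size 0: {}; under {} B still reaches {G,H,P,X} ∋ P.
size 1: {G}, {H}, {X}; under {G} B still reaches {H,P,X} ∋ P.
size 2: {G,H}, {G,X}, {H,X}; under {G,H} B still reaches {P,X} ∋ P.
B↔P cannot be blocked by any observed set — no back-door set.
No mediator lies on a directed B→…→P path.
Neither criterion identifies P(P|do(B)) in this graph.

P(P|do(B)): not identifiable (no BD/FD set).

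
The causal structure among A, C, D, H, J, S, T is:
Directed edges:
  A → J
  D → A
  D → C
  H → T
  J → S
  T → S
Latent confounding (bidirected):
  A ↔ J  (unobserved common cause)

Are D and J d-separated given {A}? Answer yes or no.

No — D and J are d-connected given {A}.

Bayes-Ball from D | {A} reaches {C,J,S}.
J ∈ reach(D|{A}) ⇒ D ⊥̸ J | {A}.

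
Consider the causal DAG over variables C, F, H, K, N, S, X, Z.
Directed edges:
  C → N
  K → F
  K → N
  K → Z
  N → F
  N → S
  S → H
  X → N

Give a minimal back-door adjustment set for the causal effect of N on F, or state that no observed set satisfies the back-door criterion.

desc(N)\{N}={F,H,S}; candidates ⊆ {C,K,X,Z}.
size 0: {}; under {} N still reaches {C,F,K,X,Z} ∋ F.
{K}: N⊥F given {K} in G with N→· removed — back-door holds.

N→F: minimal back-door set {K}.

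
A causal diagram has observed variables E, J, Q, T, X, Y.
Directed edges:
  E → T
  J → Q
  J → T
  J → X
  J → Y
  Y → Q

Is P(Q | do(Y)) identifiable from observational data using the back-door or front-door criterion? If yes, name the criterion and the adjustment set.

desc(Y)\{Y}={Q}; candidates ⊆ {E,J,T,X}.
size 0: {}; under {} Y still reaches {J,Q,T,X} ∋ Q.
{J}: Y⊥Q given {J} in G with Y→· removed — back-door holds.
P(Q|do(Y)) = Σ_{J} P(Q|Y,J)·P(J).

P(Q|do(Y)): backdoor, adjust for {J}.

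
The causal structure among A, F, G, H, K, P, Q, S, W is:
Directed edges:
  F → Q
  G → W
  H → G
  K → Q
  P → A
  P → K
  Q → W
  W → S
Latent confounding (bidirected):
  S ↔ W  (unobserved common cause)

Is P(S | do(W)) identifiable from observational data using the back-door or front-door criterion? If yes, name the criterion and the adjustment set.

P(S|do(W)): not identifiable (no BD/FD set).

desc(W)\{W}={S}; candidates ⊆ {A,F,G,H,K,P,Q}.
W↔S: latent back-door arc(s) into W.
size 0: {}; under {} W still reaches {A,F,G,H,K,P,Q,S} ∋ S.
size 1: {A}, {F}, {G} …(+4); under {A} W still reaches {F,G,H,K,P,Q,S} ∋ S.
size 2: {A,F}, {A,G}, {A,H} …(+18); under {A,F} W still reaches {G,H,K,P,Q,S} ∋ S.
W↔S cannot be blocked by any observed set — no back-door set.
No mediator lies on a directed W→…→S path.
Neither criterion identifies P(S|do(W)) in this graph.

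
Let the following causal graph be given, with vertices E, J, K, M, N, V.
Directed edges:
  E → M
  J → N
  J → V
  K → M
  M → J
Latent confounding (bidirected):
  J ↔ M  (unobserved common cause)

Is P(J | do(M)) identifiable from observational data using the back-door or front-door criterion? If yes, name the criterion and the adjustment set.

desc(M)\{M}={J,N,V}; candidates ⊆ {E,K}.
M↔J: latent back-door arc(s) into M.
size 0: {}; under {} M still reaches {E,J,K,N,V} ∋ J.
size 1: {E}, {K}; under {E} M still reaches {J,K,N,V} ∋ J.
size 2: {E,K}; under {E,K} M still reaches {J,N,V} ∋ J.
M↔J cannot be blocked by any observed set — no back-door set.
No mediator lies on a directed M→…→J path.
Neither criterion identifies P(J|do(M)) in this graph.

P(J|do(M)): not identifiable (no BD/FD set).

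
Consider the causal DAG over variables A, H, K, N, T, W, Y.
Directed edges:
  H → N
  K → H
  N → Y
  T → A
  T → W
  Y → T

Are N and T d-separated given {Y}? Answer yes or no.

Yes — N ⊥ T | {Y}.

Bayes-Ball from N | {Y} reaches {H,K}.
T ∉ reach(N|{Y}) ⇒ N ⊥ T | {Y}.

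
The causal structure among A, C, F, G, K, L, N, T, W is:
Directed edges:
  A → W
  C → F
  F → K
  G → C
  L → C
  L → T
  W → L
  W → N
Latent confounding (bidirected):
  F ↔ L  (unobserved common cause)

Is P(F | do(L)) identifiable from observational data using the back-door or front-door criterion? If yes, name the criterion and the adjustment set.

desc(L)\{L}={C,F,K,T}; candidates ⊆ {A,G,N,W}.
L↔F: latent back-door arc(s) into L.
size 0: {}; under {} L still reaches {A,F,K,N,W} ∋ F.
size 1: {A}, {G}, {N} …(+1); under {A} L still reaches {F,K,N,W} ∋ F.
size 2: {A,G}, {A,N}, {A,W} …(+3); under {A,G} L still reaches {F,K,N,W} ∋ F.
L↔F cannot be blocked by any observed set — no back-door set.
{C}: (i) intercepts every directed L→F path; (ii) no back-door L→{C}; (iii) {L} blocks every back-door {C}→F. Front-door holds.
P(F|do(L)) = Σ_{C} P(C|L) Σ_{L'} P(F|C,L')P(L').

P(F|do(L)): frontdoor, adjust for {C}.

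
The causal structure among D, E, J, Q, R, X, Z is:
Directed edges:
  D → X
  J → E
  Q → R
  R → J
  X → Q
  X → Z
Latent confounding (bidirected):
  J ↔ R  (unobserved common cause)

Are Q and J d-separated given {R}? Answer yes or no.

No — Q and J are d-connected given {R}.

Bayes-Ball from Q | {R} reaches {D,E,J,X,Z}.
J ∈ reach(Q|{R}) ⇒ Q ⊥̸ J | {R}.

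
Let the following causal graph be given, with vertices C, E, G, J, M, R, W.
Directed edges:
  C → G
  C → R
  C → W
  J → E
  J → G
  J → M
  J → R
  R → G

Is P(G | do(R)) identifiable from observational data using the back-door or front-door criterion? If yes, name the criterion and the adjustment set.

desc(R)\{R}={G}; candidates ⊆ {C,E,J,M,W}.
size 0: {}; under {} R still reaches {C,E,G,J,M,W} ∋ G.
size 1: {C}, {E}, {J} …(+2); under {C} R still reaches {E,G,J,M} ∋ G.
{C,J}: R⊥G given {C,J} in G with R→· removed — back-door holds.
P(G|do(R)) = Σ_{C,J} P(G|R,C,J)·P(C,J).

P(G|do(R)): backdoor, adjust for {C, J}.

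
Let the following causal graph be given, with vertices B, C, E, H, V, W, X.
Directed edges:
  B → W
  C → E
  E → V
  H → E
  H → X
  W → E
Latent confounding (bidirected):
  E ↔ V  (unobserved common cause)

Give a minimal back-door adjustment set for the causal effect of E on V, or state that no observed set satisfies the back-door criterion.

E→V: no observed back-door set.

desc(E)\{E}={V}; candidates ⊆ {B,C,H,W,X}.
E↔V: latent back-door arc(s) into E.
size 0: {}; under {} E still reaches {B,C,H,V,W,X} ∋ V.
size 1: {B}, {C}, {H} …(+2); under {B} E still reaches {C,H,V,W,X} ∋ V.
size 2: {B,C}, {B,H}, {B,W} …(+7); under {B,C} E still reaches {H,V,W,X} ∋ V.
E↔V cannot be blocked by any observed set — no back-door set.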